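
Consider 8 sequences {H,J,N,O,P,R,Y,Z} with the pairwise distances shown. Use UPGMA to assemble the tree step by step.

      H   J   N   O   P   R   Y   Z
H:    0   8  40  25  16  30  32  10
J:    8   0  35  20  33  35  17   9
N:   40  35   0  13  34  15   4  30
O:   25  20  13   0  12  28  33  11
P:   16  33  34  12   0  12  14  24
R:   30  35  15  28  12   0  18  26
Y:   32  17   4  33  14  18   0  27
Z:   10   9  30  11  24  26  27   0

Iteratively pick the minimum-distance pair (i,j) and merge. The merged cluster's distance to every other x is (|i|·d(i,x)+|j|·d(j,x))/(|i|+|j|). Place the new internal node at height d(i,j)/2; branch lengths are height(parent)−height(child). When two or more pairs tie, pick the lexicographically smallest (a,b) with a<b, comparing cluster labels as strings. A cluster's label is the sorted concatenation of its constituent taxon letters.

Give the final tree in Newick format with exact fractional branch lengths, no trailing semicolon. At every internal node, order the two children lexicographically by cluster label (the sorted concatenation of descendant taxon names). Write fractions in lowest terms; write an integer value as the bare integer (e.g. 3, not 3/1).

step 1: merge (N,Y) at d=4; branch lengths N→2, Y→2; new cluster NY
  updated: d(H,NY)=36, d(J,NY)=26, d(NY,O)=23, d(NY,P)=24, d(NY,R)=33/2, d(NY,Z)=57/2
step 2: merge (H,J) at d=8; branch lengths H→4, J→4; new cluster HJ
  updated: d(HJ,NY)=31, d(HJ,O)=45/2, d(HJ,P)=49/2, d(HJ,R)=65/2, d(HJ,Z)=19/2
step 3: merge (HJ,Z) at d=19/2; branch lengths HJ→3/4, Z→19/4; new cluster HJZ
  updated: d(HJZ,NY)=181/6, d(HJZ,O)=56/3, d(HJZ,P)=73/3, d(HJZ,R)=91/3
step 4: merge (O,P) at d=12; branch lengths O→6, P→6; new cluster OP
  updated: d(HJZ,OP)=43/2, d(NY,OP)=47/2, d(OP,R)=20
step 5: merge (NY,R) at d=33/2; branch lengths NY→25/4, R→33/4; new cluster NRY
  updated: d(HJZ,NRY)=272/9, d(NRY,OP)=67/3
step 6: merge (HJZ,OP) at d=43/2; branch lengths HJZ→6, OP→19/4; new cluster HJOPZ
  updated: d(HJOPZ,NRY)=406/15
step 7: merge (HJOPZ,NRY) at d=406/15; branch lengths HJOPZ→167/60, NRY→317/60; new cluster HJNOPRYZ
final tree: ((((H:4,J:4):3/4,Z:19/4):6,(O:6,P:6):19/4):167/60,((N:2,Y:2):25/4,R:33/4):317/60)
total length: 3769/60

((((H:4,J:4):3/4,Z:19/4):6,(O:6,P:6):19/4):167/60,((N:2,Y:2):25/4,R:33/4):317/60)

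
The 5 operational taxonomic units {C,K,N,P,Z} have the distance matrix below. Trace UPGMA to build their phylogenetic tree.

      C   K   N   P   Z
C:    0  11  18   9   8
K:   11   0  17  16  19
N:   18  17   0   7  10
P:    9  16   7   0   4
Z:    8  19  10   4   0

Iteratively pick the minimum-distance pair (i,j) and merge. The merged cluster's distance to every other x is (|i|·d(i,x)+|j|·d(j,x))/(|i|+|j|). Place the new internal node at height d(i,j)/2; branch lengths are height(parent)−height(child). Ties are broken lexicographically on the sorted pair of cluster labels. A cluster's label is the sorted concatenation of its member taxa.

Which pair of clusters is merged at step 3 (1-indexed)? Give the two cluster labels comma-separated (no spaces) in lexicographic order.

CPZ,N

iteration 1: select P,Z (d=4); attach at lengths (2, 2); label the merged cluster PZ
  updated: d(C,PZ)=17/2, d(K,PZ)=35/2, d(N,PZ)=17/2
iteration 2: select C,PZ (d=17/2); attach at lengths (17/4, 9/4); label the merged cluster CPZ
  updated: d(CPZ,K)=46/3, d(CPZ,N)=35/3
iteration 3: select CPZ,N (d=35/3); attach at lengths (19/12, 35/6); label the merged cluster CNPZ
  updated: d(CNPZ,K)=63/4
iteration 4: select CNPZ,K (d=63/4); attach at lengths (49/24, 63/8); label the merged cluster CKNPZ
final tree: (((C:17/4,(P:2,Z:2):9/4):19/12,N:35/6):49/24,K:63/8)
total length: 167/6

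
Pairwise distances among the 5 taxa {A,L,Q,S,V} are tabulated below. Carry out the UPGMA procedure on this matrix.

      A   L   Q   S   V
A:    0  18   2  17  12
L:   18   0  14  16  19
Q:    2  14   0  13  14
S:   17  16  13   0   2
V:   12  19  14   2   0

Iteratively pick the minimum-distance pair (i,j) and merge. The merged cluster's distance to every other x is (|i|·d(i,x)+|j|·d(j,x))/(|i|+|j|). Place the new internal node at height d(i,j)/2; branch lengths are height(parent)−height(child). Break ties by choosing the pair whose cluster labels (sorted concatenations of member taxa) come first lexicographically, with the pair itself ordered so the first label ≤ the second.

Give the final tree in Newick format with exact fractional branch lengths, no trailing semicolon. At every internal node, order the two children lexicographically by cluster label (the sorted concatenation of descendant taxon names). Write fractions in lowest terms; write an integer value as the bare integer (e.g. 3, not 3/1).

(((A:1,Q:1):6,(S:1,V:1):6):11/8,L:67/8)

step 1: merge (A,Q) at d=2; branch lengths A→1, Q→1; new cluster AQ
  updated: d(AQ,L)=16, d(AQ,S)=15, d(AQ,V)=13
step 2: merge (S,V) at d=2; branch lengths S→1, V→1; new cluster SV
  updated: d(AQ,SV)=14, d(L,SV)=35/2
step 3: merge (AQ,SV) at d=14; branch lengths AQ→6, SV→6; new cluster AQSV
  updated: d(AQSV,L)=67/4
step 4: merge (AQSV,L) at d=67/4; branch lengths AQSV→11/8, L→67/8; new cluster ALQSV
final tree: (((A:1,Q:1):6,(S:1,V:1):6):11/8,L:67/8)
total length: 103/4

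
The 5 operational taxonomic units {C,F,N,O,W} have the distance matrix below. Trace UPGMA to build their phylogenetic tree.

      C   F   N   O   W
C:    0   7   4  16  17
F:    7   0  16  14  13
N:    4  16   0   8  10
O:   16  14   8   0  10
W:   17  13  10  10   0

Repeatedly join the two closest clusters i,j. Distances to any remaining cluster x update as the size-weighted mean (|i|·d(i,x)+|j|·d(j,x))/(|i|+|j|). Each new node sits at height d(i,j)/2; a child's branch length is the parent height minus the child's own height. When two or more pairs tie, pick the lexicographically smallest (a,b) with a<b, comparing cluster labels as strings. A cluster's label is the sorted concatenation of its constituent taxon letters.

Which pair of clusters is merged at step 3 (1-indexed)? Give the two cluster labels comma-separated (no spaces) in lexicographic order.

CN,F

step 1: merge (C,N) at d=4; branch lengths C→2, N→2; new cluster CN
  updated: d(CN,F)=23/2, d(CN,O)=12, d(CN,W)=27/2
step 2: merge (O,W) at d=10; branch lengths O→5, W→5; new cluster OW
  updated: d(CN,OW)=51/4, d(F,OW)=27/2
step 3: merge (CN,F) at d=23/2; branch lengths CN→15/4, F→23/4; new cluster CFN
  updated: d(CFN,OW)=13
step 4: merge (CFN,OW) at d=13; branch lengths CFN→3/4, OW→3/2; new cluster CFNOW
final tree: (((C:2,N:2):15/4,F:23/4):3/4,(O:5,W:5):3/2)
total length: 103/4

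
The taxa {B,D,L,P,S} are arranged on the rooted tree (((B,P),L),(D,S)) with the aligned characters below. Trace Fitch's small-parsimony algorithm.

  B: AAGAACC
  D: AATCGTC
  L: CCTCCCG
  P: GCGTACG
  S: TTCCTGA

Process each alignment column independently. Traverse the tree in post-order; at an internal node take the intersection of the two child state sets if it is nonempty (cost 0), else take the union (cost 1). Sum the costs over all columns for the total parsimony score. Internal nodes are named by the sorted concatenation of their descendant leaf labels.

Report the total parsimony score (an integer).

site 0, node BP: B={A} ∪ P={G} → {A,G} (+1)
site 0, node BLP: BP={A,G} ∪ L={C} → {A,C,G} (+1)
site 0, node DS: D={A} ∪ S={T} → {A,T} (+1)
site 0, node BDLPS: BLP={A,C,G} ∩ DS={A,T} → {A} (+0)
site 1, node BP: B={A} ∪ P={C} → {A,C} (+1)
site 1, node BLP: BP={A,C} ∩ L={C} → {C} (+0)
site 1, node DS: D={A} ∪ S={T} → {A,T} (+1)
site 1, node BDLPS: BLP={C} ∪ DS={A,T} → {A,C,T} (+1)
site 2, node BP: B={G} ∩ P={G} → {G} (+0)
site 2, node BLP: BP={G} ∪ L={T} → {G,T} (+1)
site 2, node DS: D={T} ∪ S={C} → {C,T} (+1)
site 2, node BDLPS: BLP={G,T} ∩ DS={C,T} → {T} (+0)
site 3, node BP: B={A} ∪ P={T} → {A,T} (+1)
site 3, node BLP: BP={A,T} ∪ L={C} → {A,C,T} (+1)
site 3, node DS: D={C} ∩ S={C} → {C} (+0)
site 3, node BDLPS: BLP={A,C,T} ∩ DS={C} → {C} (+0)
site 4, node BP: B={A} ∩ P={A} → {A} (+0)
site 4, node BLP: BP={A} ∪ L={C} → {A,C} (+1)
site 4, node DS: D={G} ∪ S={T} → {G,T} (+1)
site 4, node BDLPS: BLP={A,C} ∪ DS={G,T} → {A,C,G,T} (+1)
site 5, node BP: B={C} ∩ P={C} → {C} (+0)
site 5, node BLP: BP={C} ∩ L={C} → {C} (+0)
site 5, node DS: D={T} ∪ S={G} → {G,T} (+1)
site 5, node BDLPS: BLP={C} ∪ DS={G,T} → {C,G,T} (+1)
site 6, node BP: B={C} ∪ P={G} → {C,G} (+1)
site 6, node BLP: BP={C,G} ∩ L={G} → {G} (+0)
site 6, node DS: D={C} ∪ S={A} → {A,C} (+1)
site 6, node BDLPS: BLP={G} ∪ DS={A,C} → {A,C,G} (+1)
per-site changes: [3, 3, 2, 2, 3, 2, 3]; total = 18

18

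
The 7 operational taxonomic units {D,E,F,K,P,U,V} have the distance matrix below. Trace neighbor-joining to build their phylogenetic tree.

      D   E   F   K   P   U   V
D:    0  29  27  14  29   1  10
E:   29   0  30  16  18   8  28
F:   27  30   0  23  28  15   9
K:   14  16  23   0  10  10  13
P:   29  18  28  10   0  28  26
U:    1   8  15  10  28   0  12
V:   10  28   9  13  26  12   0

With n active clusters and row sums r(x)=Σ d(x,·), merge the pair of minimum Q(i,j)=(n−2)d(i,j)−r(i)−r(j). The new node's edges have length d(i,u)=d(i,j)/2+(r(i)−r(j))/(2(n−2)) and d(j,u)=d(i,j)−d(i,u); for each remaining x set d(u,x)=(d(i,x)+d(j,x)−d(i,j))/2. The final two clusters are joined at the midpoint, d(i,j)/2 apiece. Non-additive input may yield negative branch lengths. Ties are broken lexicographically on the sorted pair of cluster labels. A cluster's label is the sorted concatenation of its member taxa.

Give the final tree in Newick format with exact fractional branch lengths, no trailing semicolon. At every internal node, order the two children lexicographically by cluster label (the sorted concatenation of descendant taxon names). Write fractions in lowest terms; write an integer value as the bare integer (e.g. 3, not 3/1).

(((((D:35/8,U:-27/8):5,(F:79/10,V:11/10):6):47/8,K:9/8):23/8,E:19/2):17/4,P:17/4)

step 1: merge (F,V) at d=9, Q=-185; branch lengths F→79/10, V→11/10; new cluster FV
  updated: d(D,FV)=14, d(E,FV)=49/2, d(FV,K)=27/2, d(FV,P)=45/2, d(FV,U)=9
step 2: merge (D,U) at d=1, Q=-139; branch lengths D→35/8, U→-27/8; new cluster DU
  updated: d(DU,E)=18, d(DU,FV)=11, d(DU,K)=23/2, d(DU,P)=28
step 3: merge (DU,FV) at d=11, Q=-107; branch lengths DU→5, FV→6; new cluster DFUV
  updated: d(DFUV,E)=63/4, d(DFUV,K)=7, d(DFUV,P)=79/4
step 4: merge (DFUV,K) at d=7, Q=-123/2; branch lengths DFUV→47/8, K→9/8; new cluster DFKUV
  updated: d(DFKUV,E)=99/8, d(DFKUV,P)=91/8
step 5: merge (DFKUV,E) at d=99/8, Q=-167/4; branch lengths DFKUV→23/8, E→19/2; new cluster DEFKUV
  updated: d(DEFKUV,P)=17/2
step 6: merge (DEFKUV,P) at d=17/2; branch lengths DEFKUV→17/4, P→17/4; new cluster DEFKPUV
final tree: (((((D:35/8,U:-27/8):5,(F:79/10,V:11/10):6):47/8,K:9/8):23/8,E:19/2):17/4,P:17/4)
total length: 391/8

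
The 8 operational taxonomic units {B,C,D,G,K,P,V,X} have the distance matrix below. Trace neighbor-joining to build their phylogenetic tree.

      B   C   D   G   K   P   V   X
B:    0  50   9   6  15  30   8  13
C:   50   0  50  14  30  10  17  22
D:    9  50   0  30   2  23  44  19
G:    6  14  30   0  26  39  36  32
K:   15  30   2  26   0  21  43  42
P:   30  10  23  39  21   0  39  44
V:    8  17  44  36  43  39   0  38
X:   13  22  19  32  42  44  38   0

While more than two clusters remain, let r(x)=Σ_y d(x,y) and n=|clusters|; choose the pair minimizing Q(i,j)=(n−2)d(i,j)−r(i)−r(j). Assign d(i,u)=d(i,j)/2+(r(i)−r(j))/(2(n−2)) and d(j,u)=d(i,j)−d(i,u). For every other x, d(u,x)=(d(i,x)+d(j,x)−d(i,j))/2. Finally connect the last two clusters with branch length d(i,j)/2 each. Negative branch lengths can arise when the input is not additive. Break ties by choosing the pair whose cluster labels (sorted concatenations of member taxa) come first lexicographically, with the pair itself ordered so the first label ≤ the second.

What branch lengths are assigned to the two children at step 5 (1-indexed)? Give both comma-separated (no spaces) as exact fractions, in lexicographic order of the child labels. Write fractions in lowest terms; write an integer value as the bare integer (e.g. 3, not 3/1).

step 1: merge (D,K) at d=2, Q=-344; branch lengths D→5/6, K→7/6; new cluster DK
  updated: d(B,DK)=11, d(C,DK)=39, d(DK,G)=27, d(DK,P)=21, d(DK,V)=85/2, d(DK,X)=59/2
step 2: merge (C,P) at d=10, Q=-285; branch lengths C→19/10, P→81/10; new cluster CP
  updated: d(B,CP)=35, d(CP,DK)=25, d(CP,G)=43/2, d(CP,V)=23, d(CP,X)=28
step 3: merge (B,V) at d=8, Q=-377/2; branch lengths B→-85/16, V→213/16; new cluster BV
  updated: d(BV,CP)=25, d(BV,DK)=91/4, d(BV,G)=17, d(BV,X)=43/2
step 4: merge (BV,G) at d=17, Q=-531/4; branch lengths BV→53/8, G→83/8; new cluster BGV
  updated: d(BGV,CP)=59/4, d(BGV,DK)=131/8, d(BGV,X)=73/4
step 5: merge (BGV,X) at d=73/4, Q=-709/8; branch lengths BGV→81/32, X→503/32; new cluster BGVX
  updated: d(BGVX,CP)=49/4, d(BGVX,DK)=221/16
step 6: merge (BGVX,CP) at d=49/4, Q=-817/16; branch lengths BGVX→17/32, CP→375/32; new cluster BCGPVX
  updated: d(BCGPVX,DK)=425/32
step 7: merge (BCGPVX,DK) at d=425/32; branch lengths BCGPVX→425/64, DK→425/64; new cluster BCDGKPVX
final tree: (((((B:-85/16,V:213/16):53/8,G:83/8):81/32,X:503/32):17/32,(C:19/10,P:81/10):375/32):425/64,(D:5/6,K:7/6):425/64)
total length: 2585/32

81/32,503/32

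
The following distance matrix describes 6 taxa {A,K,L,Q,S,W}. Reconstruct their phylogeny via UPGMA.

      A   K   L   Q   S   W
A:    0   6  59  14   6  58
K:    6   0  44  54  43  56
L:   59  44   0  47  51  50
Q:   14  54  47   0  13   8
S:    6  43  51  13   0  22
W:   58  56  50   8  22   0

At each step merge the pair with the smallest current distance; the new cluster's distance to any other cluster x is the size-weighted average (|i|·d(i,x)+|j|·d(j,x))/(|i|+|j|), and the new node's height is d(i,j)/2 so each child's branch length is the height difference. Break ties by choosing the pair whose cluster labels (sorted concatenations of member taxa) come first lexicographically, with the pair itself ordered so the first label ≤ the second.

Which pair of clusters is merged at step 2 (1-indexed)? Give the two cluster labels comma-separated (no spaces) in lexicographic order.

Q,W

iteration 1: select A,K (d=6); attach at lengths (3, 3); label the merged cluster AK
  updated: d(AK,L)=103/2, d(AK,Q)=34, d(AK,S)=49/2, d(AK,W)=57
iteration 2: select Q,W (d=8); attach at lengths (4, 4); label the merged cluster QW
  updated: d(AK,QW)=91/2, d(L,QW)=97/2, d(QW,S)=35/2
iteration 3: select QW,S (d=35/2); attach at lengths (19/4, 35/4); label the merged cluster QSW
  updated: d(AK,QSW)=77/2, d(L,QSW)=148/3
iteration 4: select AK,QSW (d=77/2); attach at lengths (65/4, 21/2); label the merged cluster AKQSW
  updated: d(AKQSW,L)=251/5
iteration 5: select AKQSW,L (d=251/5); attach at lengths (117/20, 251/10); label the merged cluster AKLQSW
final tree: (((A:3,K:3):65/4,((Q:4,W:4):19/4,S:35/4):21/2):117/20,L:251/10)
total length: 426/5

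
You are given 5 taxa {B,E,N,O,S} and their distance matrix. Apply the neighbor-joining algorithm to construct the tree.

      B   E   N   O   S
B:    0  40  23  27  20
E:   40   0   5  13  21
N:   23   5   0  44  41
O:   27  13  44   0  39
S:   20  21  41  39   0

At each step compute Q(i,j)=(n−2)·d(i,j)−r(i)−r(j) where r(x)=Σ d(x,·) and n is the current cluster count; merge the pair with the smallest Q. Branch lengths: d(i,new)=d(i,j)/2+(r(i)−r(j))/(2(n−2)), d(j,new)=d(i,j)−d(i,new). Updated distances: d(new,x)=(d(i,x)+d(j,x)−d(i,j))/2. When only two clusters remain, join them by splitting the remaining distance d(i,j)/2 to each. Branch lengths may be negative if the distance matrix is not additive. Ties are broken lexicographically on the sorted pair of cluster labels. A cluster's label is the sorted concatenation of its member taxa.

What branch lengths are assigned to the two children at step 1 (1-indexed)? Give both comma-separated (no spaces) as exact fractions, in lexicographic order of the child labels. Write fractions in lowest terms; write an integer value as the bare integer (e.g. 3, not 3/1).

-19/6,49/6

1. join E+N (d=5, Q=-177) ⇒ EN; edges |E|=-19/6, |N|=49/6
  updated: d(B,EN)=29, d(EN,O)=26, d(EN,S)=57/2
2. join B+S (d=20, Q=-247/2) ⇒ BS; edges |B|=57/8, |S|=103/8
  updated: d(BS,EN)=75/4, d(BS,O)=23
3. join BS+EN (d=75/4, Q=-271/4) ⇒ BENS; edges |BS|=63/8, |EN|=87/8
  updated: d(BENS,O)=121/8
4. join BENS+O (d=121/8) ⇒ BENOS; edges |BENS|=121/16, |O|=121/16
final tree: (((B:57/8,S:103/8):63/8,(E:-19/6,N:49/6):87/8):121/16,O:121/16)
total length: 471/8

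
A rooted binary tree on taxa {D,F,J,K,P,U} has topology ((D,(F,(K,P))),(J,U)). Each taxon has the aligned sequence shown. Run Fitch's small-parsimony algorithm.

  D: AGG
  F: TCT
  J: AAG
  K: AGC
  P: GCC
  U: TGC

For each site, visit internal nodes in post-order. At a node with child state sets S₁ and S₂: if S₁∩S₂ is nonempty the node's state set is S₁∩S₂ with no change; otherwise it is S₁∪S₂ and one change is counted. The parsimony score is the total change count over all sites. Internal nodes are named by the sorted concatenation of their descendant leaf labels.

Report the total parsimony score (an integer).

[col 0] KP: children K:{A}, P:{G} ∪→ {A,G}; cost 1
[col 0] FKP: children F:{T}, KP:{A,G} ∪→ {A,G,T}; cost 1
[col 0] DFKP: children D:{A}, FKP:{A,G,T} ∩→ {A}; cost 0
[col 0] JU: children J:{A}, U:{T} ∪→ {A,T}; cost 1
[col 0] DFJKPU: children DFKP:{A}, JU:{A,T} ∩→ {A}; cost 0
[col 1] KP: children K:{G}, P:{C} ∪→ {C,G}; cost 1
[col 1] FKP: children F:{C}, KP:{C,G} ∩→ {C}; cost 0
[col 1] DFKP: children D:{G}, FKP:{C} ∪→ {C,G}; cost 1
[col 1] JU: children J:{A}, U:{G} ∪→ {A,G}; cost 1
[col 1] DFJKPU: children DFKP:{C,G}, JU:{A,G} ∩→ {G}; cost 0
[col 2] KP: children K:{C}, P:{C} ∩→ {C}; cost 0
[col 2] FKP: children F:{T}, KP:{C} ∪→ {C,T}; cost 1
[col 2] DFKP: children D:{G}, FKP:{C,T} ∪→ {C,G,T}; cost 1
[col 2] JU: children J:{G}, U:{C} ∪→ {C,G}; cost 1
[col 2] DFJKPU: children DFKP:{C,G,T}, JU:{C,G} ∩→ {C,G}; cost 0
per-site changes: [3, 3, 3]; total = 9

9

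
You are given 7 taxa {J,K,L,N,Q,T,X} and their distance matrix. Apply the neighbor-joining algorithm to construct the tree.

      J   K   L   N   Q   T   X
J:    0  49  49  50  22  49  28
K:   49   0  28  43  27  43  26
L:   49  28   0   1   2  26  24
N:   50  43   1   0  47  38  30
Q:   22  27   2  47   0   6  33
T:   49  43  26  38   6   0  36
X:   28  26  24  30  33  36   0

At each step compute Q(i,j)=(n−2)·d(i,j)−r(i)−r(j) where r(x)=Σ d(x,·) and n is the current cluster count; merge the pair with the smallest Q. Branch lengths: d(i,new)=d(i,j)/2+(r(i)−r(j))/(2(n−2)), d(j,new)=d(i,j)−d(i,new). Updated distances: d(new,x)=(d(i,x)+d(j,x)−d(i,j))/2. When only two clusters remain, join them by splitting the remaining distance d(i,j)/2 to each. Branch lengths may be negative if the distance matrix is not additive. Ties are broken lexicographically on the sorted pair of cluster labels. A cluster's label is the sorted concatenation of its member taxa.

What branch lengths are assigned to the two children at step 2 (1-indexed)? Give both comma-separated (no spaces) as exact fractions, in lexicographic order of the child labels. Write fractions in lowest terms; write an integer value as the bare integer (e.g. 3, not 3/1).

-59/16,155/16

iteration 1: select L,N (d=1, Q=-334); attach at lengths (-37/5, 42/5); label the merged cluster LN
  updated: d(J,LN)=49, d(K,LN)=35, d(LN,Q)=24, d(LN,T)=63/2, d(LN,X)=53/2
iteration 2: select Q,T (d=6, Q=-507/2); attach at lengths (-59/16, 155/16); label the merged cluster QT
  updated: d(J,QT)=65/2, d(K,QT)=32, d(LN,QT)=99/4, d(QT,X)=63/2
iteration 3: select J,X (d=28, Q=-373/2); attach at lengths (87/4, 25/4); label the merged cluster JX
  updated: d(JX,K)=47/2, d(JX,LN)=95/4, d(JX,QT)=18
iteration 4: select JX,K (d=47/2, Q=-435/4); attach at lengths (87/16, 289/16); label the merged cluster JKX
  updated: d(JKX,LN)=141/8, d(JKX,QT)=53/4
iteration 5: select JKX,LN (d=141/8, Q=-445/8); attach at lengths (49/16, 233/16); label the merged cluster JKLNX
  updated: d(JKLNX,QT)=163/16
iteration 6: select JKLNX,QT (d=163/16); attach at lengths (163/32, 163/32); label the merged cluster JKLNQTX
final tree: ((((J:87/4,X:25/4):87/16,K:289/16):49/16,(L:-37/5,N:42/5):233/16):163/32,(Q:-59/16,T:155/16):163/32)
total length: 1381/16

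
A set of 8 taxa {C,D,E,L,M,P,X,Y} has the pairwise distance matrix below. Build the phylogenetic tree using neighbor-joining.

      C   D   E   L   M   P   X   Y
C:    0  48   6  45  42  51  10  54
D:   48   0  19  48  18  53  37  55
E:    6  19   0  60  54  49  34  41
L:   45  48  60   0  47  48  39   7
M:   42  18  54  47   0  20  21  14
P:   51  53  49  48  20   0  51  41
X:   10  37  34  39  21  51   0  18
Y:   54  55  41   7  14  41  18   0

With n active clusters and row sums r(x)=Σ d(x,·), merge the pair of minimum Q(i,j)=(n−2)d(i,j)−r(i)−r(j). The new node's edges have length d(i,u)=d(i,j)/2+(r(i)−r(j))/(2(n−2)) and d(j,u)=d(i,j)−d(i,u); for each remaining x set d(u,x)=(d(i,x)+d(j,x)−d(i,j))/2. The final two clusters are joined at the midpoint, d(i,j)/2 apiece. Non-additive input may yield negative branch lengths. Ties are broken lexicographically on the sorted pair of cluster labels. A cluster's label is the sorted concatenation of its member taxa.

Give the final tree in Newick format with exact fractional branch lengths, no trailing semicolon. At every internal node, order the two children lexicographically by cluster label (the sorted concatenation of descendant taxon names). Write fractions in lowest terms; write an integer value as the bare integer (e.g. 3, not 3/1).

((((C:29/12,E:43/12):183/16,X:121/16):85/16,D:303/16):93/32,((L:47/5,Y:-12/5):101/6,(M:-1/8,P:161/8):43/6):93/32)

1. join C+E (d=6, Q=-483) ⇒ CE; edges |C|=29/12, |E|=43/12
  updated: d(CE,D)=61/2, d(CE,L)=99/2, d(CE,M)=45, d(CE,P)=47, d(CE,X)=19, d(CE,Y)=89/2
2. join L+Y (d=7, Q=-383) ⇒ LY; edges |L|=47/5, |Y|=-12/5
  updated: d(CE,LY)=87/2, d(D,LY)=48, d(LY,M)=27, d(LY,P)=41, d(LY,X)=25
3. join M+P (d=20, Q=-263) ⇒ MP; edges |M|=-1/8, |P|=161/8
  updated: d(CE,MP)=36, d(D,MP)=51/2, d(LY,MP)=24, d(MP,X)=26
4. join LY+MP (d=24, Q=-180) ⇒ LMPY; edges |LY|=101/6, |MP|=43/6
  updated: d(CE,LMPY)=111/4, d(D,LMPY)=99/4, d(LMPY,X)=27/2
5. join CE+X (d=19, Q=-435/4) ⇒ CEX; edges |CE|=183/16, |X|=121/16
  updated: d(CEX,D)=97/4, d(CEX,LMPY)=89/8
6. join CEX+D (d=97/4, Q=-481/8) ⇒ CDEX; edges |CEX|=85/16, |D|=303/16
  updated: d(CDEX,LMPY)=93/16
7. join CDEX+LMPY (d=93/16) ⇒ CDELMPXY; edges |CDEX|=93/32, |LMPY|=93/32
final tree: ((((C:29/12,E:43/12):183/16,X:121/16):85/16,D:303/16):93/32,((L:47/5,Y:-12/5):101/6,(M:-1/8,P:161/8):43/6):93/32)
total length: 1697/16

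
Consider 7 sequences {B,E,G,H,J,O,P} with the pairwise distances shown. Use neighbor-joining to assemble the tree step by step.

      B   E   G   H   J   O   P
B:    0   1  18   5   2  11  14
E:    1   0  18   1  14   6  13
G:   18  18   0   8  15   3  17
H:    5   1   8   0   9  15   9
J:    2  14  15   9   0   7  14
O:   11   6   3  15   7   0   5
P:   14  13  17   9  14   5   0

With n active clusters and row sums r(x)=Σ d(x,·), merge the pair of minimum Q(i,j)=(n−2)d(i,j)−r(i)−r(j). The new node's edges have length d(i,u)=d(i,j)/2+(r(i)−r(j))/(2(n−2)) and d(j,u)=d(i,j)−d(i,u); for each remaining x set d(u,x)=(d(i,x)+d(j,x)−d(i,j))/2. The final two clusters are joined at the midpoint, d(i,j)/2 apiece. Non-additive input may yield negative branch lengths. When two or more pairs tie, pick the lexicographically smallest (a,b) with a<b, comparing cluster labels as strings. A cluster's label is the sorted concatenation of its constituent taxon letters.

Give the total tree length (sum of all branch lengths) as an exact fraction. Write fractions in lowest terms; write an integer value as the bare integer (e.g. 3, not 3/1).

iteration 1: select G,O (d=3, Q=-111); attach at lengths (47/10, -17/10); label the merged cluster GO
  updated: d(B,GO)=13, d(E,GO)=21/2, d(GO,H)=10, d(GO,J)=19/2, d(GO,P)=19/2
iteration 2: select B,J (d=2, Q=-151/2); attach at lengths (-11/16, 43/16); label the merged cluster BJ
  updated: d(BJ,E)=13/2, d(BJ,GO)=41/4, d(BJ,H)=6, d(BJ,P)=13
iteration 3: select GO,P (d=19/2, Q=-225/4); attach at lengths (97/24, 131/24); label the merged cluster GOP
  updated: d(BJ,GOP)=55/8, d(E,GOP)=7, d(GOP,H)=19/4
iteration 4: select BJ,GOP (d=55/8, Q=-97/4); attach at lengths (29/8, 13/4); label the merged cluster BGJOP
  updated: d(BGJOP,E)=53/16, d(BGJOP,H)=31/16
iteration 5: select BGJOP,E (d=53/16, Q=-25/4); attach at lengths (17/8, 19/16); label the merged cluster BEGJOP
  updated: d(BEGJOP,H)=-3/16
iteration 6: select BEGJOP,H (d=-3/16); attach at lengths (-3/32, -3/32); label the merged cluster BEGHJOP
final tree: ((((B:-11/16,J:43/16):29/8,((G:47/10,O:-17/10):97/24,P:131/24):13/4):17/8,E:19/16):-3/32,H:-3/32)
total length: 49/2

49/2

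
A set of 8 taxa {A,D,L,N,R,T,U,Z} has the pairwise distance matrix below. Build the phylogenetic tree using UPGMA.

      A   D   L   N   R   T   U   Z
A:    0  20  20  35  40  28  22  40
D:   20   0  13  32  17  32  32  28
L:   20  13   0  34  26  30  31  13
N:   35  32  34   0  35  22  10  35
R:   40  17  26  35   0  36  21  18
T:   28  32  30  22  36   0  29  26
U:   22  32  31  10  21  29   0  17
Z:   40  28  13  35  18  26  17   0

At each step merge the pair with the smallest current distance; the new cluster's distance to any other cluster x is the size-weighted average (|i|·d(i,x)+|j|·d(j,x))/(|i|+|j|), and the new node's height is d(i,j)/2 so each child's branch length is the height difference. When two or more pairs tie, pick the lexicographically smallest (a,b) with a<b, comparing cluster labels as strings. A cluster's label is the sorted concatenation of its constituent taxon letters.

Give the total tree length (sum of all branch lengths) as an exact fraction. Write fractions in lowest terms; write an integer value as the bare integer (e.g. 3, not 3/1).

1. join N+U (d=10) ⇒ NU; edges |N|=5, |U|=5
  updated: d(A,NU)=57/2, d(D,NU)=32, d(L,NU)=65/2, d(NU,R)=28, d(NU,T)=51/2, d(NU,Z)=26
2. join D+L (d=13) ⇒ DL; edges |D|=13/2, |L|=13/2
  updated: d(A,DL)=20, d(DL,NU)=129/4, d(DL,R)=43/2, d(DL,T)=31, d(DL,Z)=41/2
3. join R+Z (d=18) ⇒ RZ; edges |R|=9, |Z|=9
  updated: d(A,RZ)=40, d(DL,RZ)=21, d(NU,RZ)=27, d(RZ,T)=31
4. join A+DL (d=20) ⇒ ADL; edges |A|=10, |DL|=7/2
  updated: d(ADL,NU)=31, d(ADL,RZ)=82/3, d(ADL,T)=30
5. join NU+T (d=51/2) ⇒ NTU; edges |NU|=31/4, |T|=51/4
  updated: d(ADL,NTU)=92/3, d(NTU,RZ)=85/3
6. join ADL+RZ (d=82/3) ⇒ ADLRZ; edges |ADL|=11/3, |RZ|=14/3
  updated: d(ADLRZ,NTU)=446/15
7. join ADLRZ+NTU (d=446/15) ⇒ ADLNRTUZ; edges |ADLRZ|=6/5, |NTU|=127/60
final tree: (((A:10,(D:13/2,L:13/2):7/2):11/3,(R:9,Z:9):14/3):6/5,((N:5,U:5):31/4,T:51/4):127/60)
total length: 1733/20

1733/20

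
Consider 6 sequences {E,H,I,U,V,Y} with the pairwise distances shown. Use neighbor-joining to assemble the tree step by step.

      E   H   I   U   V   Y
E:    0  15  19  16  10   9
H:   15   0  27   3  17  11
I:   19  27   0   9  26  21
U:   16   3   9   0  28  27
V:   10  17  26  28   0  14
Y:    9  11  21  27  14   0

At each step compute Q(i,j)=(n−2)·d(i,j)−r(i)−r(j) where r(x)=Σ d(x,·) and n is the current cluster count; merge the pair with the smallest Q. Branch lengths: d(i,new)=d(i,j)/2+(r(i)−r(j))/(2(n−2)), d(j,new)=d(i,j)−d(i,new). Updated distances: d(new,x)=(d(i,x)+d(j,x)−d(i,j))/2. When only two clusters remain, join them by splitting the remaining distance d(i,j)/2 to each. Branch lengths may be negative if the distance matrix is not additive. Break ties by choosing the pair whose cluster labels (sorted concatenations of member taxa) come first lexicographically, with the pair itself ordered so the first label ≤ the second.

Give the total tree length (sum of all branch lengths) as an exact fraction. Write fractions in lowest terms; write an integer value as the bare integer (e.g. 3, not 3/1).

iteration 1: select I,U (d=9, Q=-149); attach at lengths (55/8, 17/8); label the merged cluster IU
  updated: d(E,IU)=13, d(H,IU)=21/2, d(IU,V)=45/2, d(IU,Y)=39/2
iteration 2: select H,IU (d=21/2, Q=-175/2); attach at lengths (13/4, 29/4); label the merged cluster HIU
  updated: d(E,HIU)=35/4, d(HIU,V)=29/2, d(HIU,Y)=10
iteration 3: select E,V (d=10, Q=-185/4); attach at lengths (37/16, 123/16); label the merged cluster EV
  updated: d(EV,HIU)=53/8, d(EV,Y)=13/2
iteration 4: select EV,HIU (d=53/8, Q=-185/8); attach at lengths (25/16, 81/16); label the merged cluster EHIUV
  updated: d(EHIUV,Y)=79/16
iteration 5: select EHIUV,Y (d=79/16); attach at lengths (79/32, 79/32); label the merged cluster EHIUVY
final tree: (((E:37/16,V:123/16):25/16,(H:13/4,(I:55/8,U:17/8):29/4):81/16):79/32,Y:79/32)
total length: 657/16

657/16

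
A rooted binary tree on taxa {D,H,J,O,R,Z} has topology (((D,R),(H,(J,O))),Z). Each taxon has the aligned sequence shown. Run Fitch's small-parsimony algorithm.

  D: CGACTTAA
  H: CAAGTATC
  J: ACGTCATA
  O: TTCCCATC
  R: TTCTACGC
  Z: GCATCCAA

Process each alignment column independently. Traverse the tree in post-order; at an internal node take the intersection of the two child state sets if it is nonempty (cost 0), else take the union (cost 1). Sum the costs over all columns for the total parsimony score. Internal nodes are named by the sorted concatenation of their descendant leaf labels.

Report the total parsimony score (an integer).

[col 0] DR: children D:{C}, R:{T} ∪→ {C,T}; cost 1
[col 0] JO: children J:{A}, O:{T} ∪→ {A,T}; cost 1
[col 0] HJO: children H:{C}, JO:{A,T} ∪→ {A,C,T}; cost 1
[col 0] DHJOR: children DR:{C,T}, HJO:{A,C,T} ∩→ {C,T}; cost 0
[col 0] DHJORZ: children DHJOR:{C,T}, Z:{G} ∪→ {C,G,T}; cost 1
[col 1] DR: children D:{G}, R:{T} ∪→ {G,T}; cost 1
[col 1] JO: children J:{C}, O:{T} ∪→ {C,T}; cost 1
[col 1] HJO: children H:{A}, JO:{C,T} ∪→ {A,C,T}; cost 1
[col 1] DHJOR: children DR:{G,T}, HJO:{A,C,T} ∩→ {T}; cost 0
[col 1] DHJORZ: children DHJOR:{T}, Z:{C} ∪→ {C,T}; cost 1
[col 2] DR: children D:{A}, R:{C} ∪→ {A,C}; cost 1
[col 2] JO: children J:{G}, O:{C} ∪→ {C,G}; cost 1
[col 2] HJO: children H:{A}, JO:{C,G} ∪→ {A,C,G}; cost 1
[col 2] DHJOR: children DR:{A,C}, HJO:{A,C,G} ∩→ {A,C}; cost 0
[col 2] DHJORZ: children DHJOR:{A,C}, Z:{A} ∩→ {A}; cost 0
[col 3] DR: children D:{C}, R:{T} ∪→ {C,T}; cost 1
[col 3] JO: children J:{T}, O:{C} ∪→ {C,T}; cost 1
[col 3] HJO: children H:{G}, JO:{C,T} ∪→ {C,G,T}; cost 1
[col 3] DHJOR: children DR:{C,T}, HJO:{C,G,T} ∩→ {C,T}; cost 0
[col 3] DHJORZ: children DHJOR:{C,T}, Z:{T} ∩→ {T}; cost 0
[col 4] DR: children D:{T}, R:{A} ∪→ {A,T}; cost 1
[col 4] JO: children J:{C}, O:{C} ∩→ {C}; cost 0
[col 4] HJO: children H:{T}, JO:{C} ∪→ {C,T}; cost 1
[col 4] DHJOR: children DR:{A,T}, HJO:{C,T} ∩→ {T}; cost 0
[col 4] DHJORZ: children DHJOR:{T}, Z:{C} ∪→ {C,T}; cost 1
[col 5] DR: children D:{T}, R:{C} ∪→ {C,T}; cost 1
[col 5] JO: children J:{A}, O:{A} ∩→ {A}; cost 0
[col 5] HJO: children H:{A}, JO:{A} ∩→ {A}; cost 0
[col 5] DHJOR: children DR:{C,T}, HJO:{A} ∪→ {A,C,T}; cost 1
[col 5] DHJORZ: children DHJOR:{A,C,T}, Z:{C} ∩→ {C}; cost 0
[col 6] DR: children D:{A}, R:{G} ∪→ {A,G}; cost 1
[col 6] JO: children J:{T}, O:{T} ∩→ {T}; cost 0
[col 6] HJO: children H:{T}, JO:{T} ∩→ {T}; cost 0
[col 6] DHJOR: children DR:{A,G}, HJO:{T} ∪→ {A,G,T}; cost 1
[col 6] DHJORZ: children DHJOR:{A,G,T}, Z:{A} ∩→ {A}; cost 0
[col 7] DR: children D:{A}, R:{C} ∪→ {A,C}; cost 1
[col 7] JO: children J:{A}, O:{C} ∪→ {A,C}; cost 1
[col 7] HJO: children H:{C}, JO:{A,C} ∩→ {C}; cost 0
[col 7] DHJOR: children DR:{A,C}, HJO:{C} ∩→ {C}; cost 0
[col 7] DHJORZ: children DHJOR:{C}, Z:{A} ∪→ {A,C}; cost 1
per-site changes: [4, 4, 3, 3, 3, 2, 2, 3]; total = 24

24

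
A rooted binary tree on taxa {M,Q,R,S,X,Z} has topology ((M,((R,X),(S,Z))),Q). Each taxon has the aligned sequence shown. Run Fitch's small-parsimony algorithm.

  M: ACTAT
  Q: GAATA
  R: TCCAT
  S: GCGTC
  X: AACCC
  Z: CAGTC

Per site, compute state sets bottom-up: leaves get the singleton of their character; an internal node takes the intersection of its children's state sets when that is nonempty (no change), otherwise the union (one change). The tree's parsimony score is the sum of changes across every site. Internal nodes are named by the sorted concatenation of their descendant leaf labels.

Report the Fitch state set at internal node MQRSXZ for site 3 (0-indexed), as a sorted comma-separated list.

A,T

site 0, node RX: R={T} ∪ X={A} → {A,T} (+1)
site 0, node SZ: S={G} ∪ Z={C} → {C,G} (+1)
site 0, node RSXZ: RX={A,T} ∪ SZ={C,G} → {A,C,G,T} (+1)
site 0, node MRSXZ: M={A} ∩ RSXZ={A,C,G,T} → {A} (+0)
site 0, node MQRSXZ: MRSXZ={A} ∪ Q={G} → {A,G} (+1)
site 1, node RX: R={C} ∪ X={A} → {A,C} (+1)
site 1, node SZ: S={C} ∪ Z={A} → {A,C} (+1)
site 1, node RSXZ: RX={A,C} ∩ SZ={A,C} → {A,C} (+0)
site 1, node MRSXZ: M={C} ∩ RSXZ={A,C} → {C} (+0)
site 1, node MQRSXZ: MRSXZ={C} ∪ Q={A} → {A,C} (+1)
site 2, node RX: R={C} ∩ X={C} → {C} (+0)
site 2, node SZ: S={G} ∩ Z={G} → {G} (+0)
site 2, node RSXZ: RX={C} ∪ SZ={G} → {C,G} (+1)
site 2, node MRSXZ: M={T} ∪ RSXZ={C,G} → {C,G,T} (+1)
site 2, node MQRSXZ: MRSXZ={C,G,T} ∪ Q={A} → {A,C,G,T} (+1)
site 3, node RX: R={A} ∪ X={C} → {A,C} (+1)
site 3, node SZ: S={T} ∩ Z={T} → {T} (+0)
site 3, node RSXZ: RX={A,C} ∪ SZ={T} → {A,C,T} (+1)
site 3, node MRSXZ: M={A} ∩ RSXZ={A,C,T} → {A} (+0)
site 3, node MQRSXZ: MRSXZ={A} ∪ Q={T} → {A,T} (+1)
site 4, node RX: R={T} ∪ X={C} → {C,T} (+1)
site 4, node SZ: S={C} ∩ Z={C} → {C} (+0)
site 4, node RSXZ: RX={C,T} ∩ SZ={C} → {C} (+0)
site 4, node MRSXZ: M={T} ∪ RSXZ={C} → {C,T} (+1)
site 4, node MQRSXZ: MRSXZ={C,T} ∪ Q={A} → {A,C,T} (+1)
per-site changes: [4, 3, 3, 3, 3]; total = 16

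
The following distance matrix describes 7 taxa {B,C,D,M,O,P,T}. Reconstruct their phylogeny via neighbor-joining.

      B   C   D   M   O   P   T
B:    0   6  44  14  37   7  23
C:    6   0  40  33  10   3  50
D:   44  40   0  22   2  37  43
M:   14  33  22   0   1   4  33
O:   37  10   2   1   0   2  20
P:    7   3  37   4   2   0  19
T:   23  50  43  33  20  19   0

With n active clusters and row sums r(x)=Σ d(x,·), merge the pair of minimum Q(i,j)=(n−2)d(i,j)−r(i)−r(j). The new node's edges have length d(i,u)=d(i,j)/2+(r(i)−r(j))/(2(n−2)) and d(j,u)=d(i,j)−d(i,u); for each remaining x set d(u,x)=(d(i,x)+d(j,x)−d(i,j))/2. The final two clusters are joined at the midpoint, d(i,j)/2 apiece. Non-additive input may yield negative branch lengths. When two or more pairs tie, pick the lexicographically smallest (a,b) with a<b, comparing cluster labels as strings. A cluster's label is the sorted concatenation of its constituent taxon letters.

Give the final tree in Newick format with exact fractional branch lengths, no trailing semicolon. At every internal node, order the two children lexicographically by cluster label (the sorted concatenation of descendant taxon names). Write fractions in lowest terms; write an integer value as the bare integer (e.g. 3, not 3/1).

((((B:-5/16,C:101/16):255/32,P:-191/32):167/32,((D:63/5,O:-53/5):69/8,M:15/8):207/32):641/64,T:641/64)

step 1: merge (D,O) at d=2, Q=-250; branch lengths D→63/5, O→-53/5; new cluster DO
  updated: d(B,DO)=79/2, d(C,DO)=24, d(DO,M)=21/2, d(DO,P)=37/2, d(DO,T)=61/2
step 2: merge (B,C) at d=6, Q=-363/2; branch lengths B→-5/16, C→101/16; new cluster BC
  updated: d(BC,DO)=115/4, d(BC,M)=41/2, d(BC,P)=2, d(BC,T)=67/2
step 3: merge (DO,M) at d=21/2, Q=-499/4; branch lengths DO→69/8, M→15/8; new cluster DMO
  updated: d(BC,DMO)=155/8, d(DMO,P)=6, d(DMO,T)=53/2
step 4: merge (BC,P) at d=2, Q=-623/8; branch lengths BC→255/32, P→-191/32; new cluster BCP
  updated: d(BCP,DMO)=187/16, d(BCP,T)=101/4
step 5: merge (BCP,DMO) at d=187/16, Q=-1015/16; branch lengths BCP→167/32, DMO→207/32; new cluster BCDMOP
  updated: d(BCDMOP,T)=641/32
step 6: merge (BCDMOP,T) at d=641/32; branch lengths BCDMOP→641/64, T→641/64; new cluster BCDMOPT
final tree: ((((B:-5/16,C:101/16):255/32,P:-191/32):167/32,((D:63/5,O:-53/5):69/8,M:15/8):207/32):641/64,T:641/64)
total length: 1671/32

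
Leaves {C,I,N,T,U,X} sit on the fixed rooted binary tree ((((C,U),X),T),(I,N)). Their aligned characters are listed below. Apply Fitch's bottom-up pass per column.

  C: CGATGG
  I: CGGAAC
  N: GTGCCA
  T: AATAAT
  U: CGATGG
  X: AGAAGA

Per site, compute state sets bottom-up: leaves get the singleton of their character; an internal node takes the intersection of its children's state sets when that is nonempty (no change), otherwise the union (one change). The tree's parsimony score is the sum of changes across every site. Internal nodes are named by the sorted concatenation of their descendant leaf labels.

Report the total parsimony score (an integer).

site 0, node CU: C={C} ∩ U={C} → {C} (+0)
site 0, node CUX: CU={C} ∪ X={A} → {A,C} (+1)
site 0, node CTUX: CUX={A,C} ∩ T={A} → {A} (+0)
site 0, node IN: I={C} ∪ N={G} → {C,G} (+1)
site 0, node CINTUX: CTUX={A} ∪ IN={C,G} → {A,C,G} (+1)
site 1, node CU: C={G} ∩ U={G} → {G} (+0)
site 1, node CUX: CU={G} ∩ X={G} → {G} (+0)
site 1, node CTUX: CUX={G} ∪ T={A} → {A,G} (+1)
site 1, node IN: I={G} ∪ N={T} → {G,T} (+1)
site 1, node CINTUX: CTUX={A,G} ∩ IN={G,T} → {G} (+0)
site 2, node CU: C={A} ∩ U={A} → {A} (+0)
site 2, node CUX: CU={A} ∩ X={A} → {A} (+0)
site 2, node CTUX: CUX={A} ∪ T={T} → {A,T} (+1)
site 2, node IN: I={G} ∩ N={G} → {G} (+0)
site 2, node CINTUX: CTUX={A,T} ∪ IN={G} → {A,G,T} (+1)
site 3, node CU: C={T} ∩ U={T} → {T} (+0)
site 3, node CUX: CU={T} ∪ X={A} → {A,T} (+1)
site 3, node CTUX: CUX={A,T} ∩ T={A} → {A} (+0)
site 3, node IN: I={A} ∪ N={C} → {A,C} (+1)
site 3, node CINTUX: CTUX={A} ∩ IN={A,C} → {A} (+0)
site 4, node CU: C={G} ∩ U={G} → {G} (+0)
site 4, node CUX: CU={G} ∩ X={G} → {G} (+0)
site 4, node CTUX: CUX={G} ∪ T={A} → {A,G} (+1)
site 4, node IN: I={A} ∪ N={C} → {A,C} (+1)
site 4, node CINTUX: CTUX={A,G} ∩ IN={A,C} → {A} (+0)
site 5, node CU: C={G} ∩ U={G} → {G} (+0)
site 5, node CUX: CU={G} ∪ X={A} → {A,G} (+1)
site 5, node CTUX: CUX={A,G} ∪ T={T} → {A,G,T} (+1)
site 5, node IN: I={C} ∪ N={A} → {A,C} (+1)
site 5, node CINTUX: CTUX={A,G,T} ∩ IN={A,C} → {A} (+0)
per-site changes: [3, 2, 2, 2, 2, 3]; total = 14

14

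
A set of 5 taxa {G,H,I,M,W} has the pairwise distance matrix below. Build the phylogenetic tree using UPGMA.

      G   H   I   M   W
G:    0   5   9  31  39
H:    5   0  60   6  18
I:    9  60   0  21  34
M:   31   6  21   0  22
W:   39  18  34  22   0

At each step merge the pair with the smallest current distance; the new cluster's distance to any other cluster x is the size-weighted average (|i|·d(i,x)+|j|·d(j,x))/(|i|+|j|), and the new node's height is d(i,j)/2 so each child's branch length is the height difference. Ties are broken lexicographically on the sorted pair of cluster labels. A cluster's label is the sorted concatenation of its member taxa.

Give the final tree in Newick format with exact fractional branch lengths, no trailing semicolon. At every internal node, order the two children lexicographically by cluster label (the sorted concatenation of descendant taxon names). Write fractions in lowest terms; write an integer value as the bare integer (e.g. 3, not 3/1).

((((G:5/2,H:5/2):27/4,M:37/4):47/12,W:79/6):7/3,I:31/2)

step 1: merge (G,H) at d=5; branch lengths G→5/2, H→5/2; new cluster GH
  updated: d(GH,I)=69/2, d(GH,M)=37/2, d(GH,W)=57/2
step 2: merge (GH,M) at d=37/2; branch lengths GH→27/4, M→37/4; new cluster GHM
  updated: d(GHM,I)=30, d(GHM,W)=79/3
step 3: merge (GHM,W) at d=79/3; branch lengths GHM→47/12, W→79/6; new cluster GHMW
  updated: d(GHMW,I)=31
step 4: merge (GHMW,I) at d=31; branch lengths GHMW→7/3, I→31/2; new cluster GHIMW
final tree: ((((G:5/2,H:5/2):27/4,M:37/4):47/12,W:79/6):7/3,I:31/2)
total length: 671/12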